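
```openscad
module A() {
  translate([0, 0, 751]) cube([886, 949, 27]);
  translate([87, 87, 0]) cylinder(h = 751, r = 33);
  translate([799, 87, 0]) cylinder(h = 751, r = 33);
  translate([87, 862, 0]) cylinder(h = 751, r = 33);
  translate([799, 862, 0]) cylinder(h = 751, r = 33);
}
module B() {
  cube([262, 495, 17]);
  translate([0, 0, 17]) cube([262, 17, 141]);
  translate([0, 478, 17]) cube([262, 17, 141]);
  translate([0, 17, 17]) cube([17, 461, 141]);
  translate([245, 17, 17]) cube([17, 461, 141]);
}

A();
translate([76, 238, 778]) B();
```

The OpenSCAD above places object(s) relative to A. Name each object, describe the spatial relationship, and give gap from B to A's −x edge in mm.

The open box's min-x is at 76; the table's min-x is 0; gap = 76 mm.

A is a table. B is an open box. The open box is on top of the table. The gap from the open box to the table's −x edge is 76 mm.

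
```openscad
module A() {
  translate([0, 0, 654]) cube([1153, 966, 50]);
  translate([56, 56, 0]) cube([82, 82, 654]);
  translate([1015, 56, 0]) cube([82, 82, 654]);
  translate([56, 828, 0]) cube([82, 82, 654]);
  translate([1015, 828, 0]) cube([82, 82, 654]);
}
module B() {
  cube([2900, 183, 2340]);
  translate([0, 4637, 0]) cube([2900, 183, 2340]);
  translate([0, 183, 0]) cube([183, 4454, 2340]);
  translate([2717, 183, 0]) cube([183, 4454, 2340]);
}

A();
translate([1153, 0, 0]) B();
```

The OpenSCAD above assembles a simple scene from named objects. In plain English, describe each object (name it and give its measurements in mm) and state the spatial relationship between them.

A is a table with a 1153×966 mm rectangular top, 50 mm thick, top surface at z = 704 mm, supported by four 82×82 mm square legs, each inset 56 mm from the nearest pair of top edges, running from the floor.

B is the wall frame of a small rectangular building: four walls, each 2340 mm tall and 183 mm thick, enclosing a footprint 2900 mm (x) by 4820 mm (y) outside-to-outside, with no floor or roof. The front and back walls (the −y and +y sides) span the full width; the two side walls fit between them.

The house frame is against the table's +x side, with their −y faces flush.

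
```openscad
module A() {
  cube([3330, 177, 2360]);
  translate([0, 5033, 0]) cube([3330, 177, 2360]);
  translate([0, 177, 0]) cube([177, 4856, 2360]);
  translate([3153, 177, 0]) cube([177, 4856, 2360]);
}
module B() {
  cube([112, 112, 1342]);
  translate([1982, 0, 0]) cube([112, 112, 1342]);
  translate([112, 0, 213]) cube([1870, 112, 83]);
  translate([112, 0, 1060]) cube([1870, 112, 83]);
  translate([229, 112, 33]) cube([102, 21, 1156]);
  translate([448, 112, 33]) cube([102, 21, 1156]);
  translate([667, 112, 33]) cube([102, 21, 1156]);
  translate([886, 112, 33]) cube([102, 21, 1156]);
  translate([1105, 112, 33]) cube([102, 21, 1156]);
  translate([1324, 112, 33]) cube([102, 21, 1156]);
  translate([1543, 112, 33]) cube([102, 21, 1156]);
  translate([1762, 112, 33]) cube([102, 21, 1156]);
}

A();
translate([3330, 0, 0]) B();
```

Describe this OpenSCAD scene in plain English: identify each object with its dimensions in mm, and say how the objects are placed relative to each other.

A is the wall frame of a small rectangular building: four walls, each 2360 mm tall and 177 mm thick, enclosing a footprint 3330 mm (x) by 5210 mm (y) outside-to-outside, with no floor or roof. The front and back walls (the −y and +y sides) span the full width; the two side walls fit between them.

B is a fence section. Two 112×112 mm posts, 1342 mm tall, stand on the floor with a clear span of 1870 mm between their inner faces. Two horizontal rails of 112×83 mm section span the gap between the posts with their undersides at z = 213 mm and z = 1060 mm, flush with the posts' −y face. 8 pickets, each 102 mm wide, 21 mm thick and 1156 mm tall, are fixed to the +y face of the rails with their bottoms at z = 33 mm, evenly spaced across the span with equal gaps (rounded down to the nearest mm) at the −x end and between each pair — any rounding remainder accumulates at the +x end.

The fence section is against the house frame's +x side, with their −y faces flush.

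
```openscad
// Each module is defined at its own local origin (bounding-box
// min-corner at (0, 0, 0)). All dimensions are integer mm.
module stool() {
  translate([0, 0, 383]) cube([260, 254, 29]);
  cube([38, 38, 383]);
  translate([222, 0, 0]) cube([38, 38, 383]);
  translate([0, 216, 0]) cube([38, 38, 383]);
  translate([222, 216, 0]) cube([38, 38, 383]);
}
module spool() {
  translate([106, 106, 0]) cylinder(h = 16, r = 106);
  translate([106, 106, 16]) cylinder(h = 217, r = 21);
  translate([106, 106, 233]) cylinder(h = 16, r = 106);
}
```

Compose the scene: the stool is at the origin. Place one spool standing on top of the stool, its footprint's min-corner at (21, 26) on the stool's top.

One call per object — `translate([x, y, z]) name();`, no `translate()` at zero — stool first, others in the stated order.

stool();
translate([21, 26, 412]) spool();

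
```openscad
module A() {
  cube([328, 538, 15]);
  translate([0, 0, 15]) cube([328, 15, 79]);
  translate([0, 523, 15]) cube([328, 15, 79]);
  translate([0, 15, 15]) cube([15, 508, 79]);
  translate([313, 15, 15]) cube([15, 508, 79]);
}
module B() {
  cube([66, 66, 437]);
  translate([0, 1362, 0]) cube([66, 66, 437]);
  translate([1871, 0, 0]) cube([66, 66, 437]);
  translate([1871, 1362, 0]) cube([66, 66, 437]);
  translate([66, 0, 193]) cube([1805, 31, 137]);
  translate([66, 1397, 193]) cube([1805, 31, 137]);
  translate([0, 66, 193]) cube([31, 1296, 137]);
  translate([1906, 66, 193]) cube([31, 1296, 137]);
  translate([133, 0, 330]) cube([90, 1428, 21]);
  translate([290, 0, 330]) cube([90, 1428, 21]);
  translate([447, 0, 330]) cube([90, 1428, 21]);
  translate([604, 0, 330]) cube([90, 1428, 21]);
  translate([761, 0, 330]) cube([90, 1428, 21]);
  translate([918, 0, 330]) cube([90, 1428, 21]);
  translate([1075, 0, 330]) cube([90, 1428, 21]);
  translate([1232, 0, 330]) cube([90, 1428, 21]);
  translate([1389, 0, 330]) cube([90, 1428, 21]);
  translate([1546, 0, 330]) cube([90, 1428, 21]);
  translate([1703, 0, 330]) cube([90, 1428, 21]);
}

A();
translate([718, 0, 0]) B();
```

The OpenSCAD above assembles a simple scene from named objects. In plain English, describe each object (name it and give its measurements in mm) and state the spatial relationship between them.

A is an open storage box with external size 328×538×94 mm and wall thickness 15 mm (the base is also 15 mm thick). The base covers the whole footprint; the four walls stand on the base, with the y-facing walls full-width and the x-facing walls fitting between their inner faces.

B is a bed frame 1937 mm long (x) by 1428 mm wide (y). Four 66×66 mm corner posts, 437 mm tall, at the corners of the footprint. Four rails of 31 mm thickness and 137 mm height run between adjacent posts with their undersides at z = 193 mm, their outer faces flush with the outside of the frame (the two x-running rails run between the posts' inner faces; the two y-running rails run between the posts' inner faces). 11 slats, each 90 mm wide (x) and 21 mm thick, lie across the top of the two x-running rails, running the full 1428 mm width of the frame in y; the slats are evenly spaced along x between the inner faces of the end posts with equal gaps (rounded down to the nearest mm) at the −x end and between each pair — any rounding remainder accumulates at the +x end.

The bed frame is on the floor beside the open box on its +x side.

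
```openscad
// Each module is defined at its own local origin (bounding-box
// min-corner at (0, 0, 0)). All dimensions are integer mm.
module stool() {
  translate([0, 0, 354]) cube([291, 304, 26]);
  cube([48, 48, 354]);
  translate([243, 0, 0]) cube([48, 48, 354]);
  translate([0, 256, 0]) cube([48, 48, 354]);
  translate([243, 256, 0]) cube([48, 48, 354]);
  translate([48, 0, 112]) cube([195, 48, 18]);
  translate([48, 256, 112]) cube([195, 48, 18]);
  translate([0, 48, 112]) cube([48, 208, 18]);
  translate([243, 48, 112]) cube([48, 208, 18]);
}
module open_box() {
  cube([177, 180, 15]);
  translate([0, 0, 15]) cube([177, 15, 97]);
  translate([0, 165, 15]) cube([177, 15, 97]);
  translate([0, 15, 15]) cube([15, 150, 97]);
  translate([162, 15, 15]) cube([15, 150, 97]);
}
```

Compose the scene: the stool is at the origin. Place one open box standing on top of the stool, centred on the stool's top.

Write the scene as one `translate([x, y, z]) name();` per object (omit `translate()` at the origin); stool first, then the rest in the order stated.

stool();
translate([57, 62, 380]) open_box();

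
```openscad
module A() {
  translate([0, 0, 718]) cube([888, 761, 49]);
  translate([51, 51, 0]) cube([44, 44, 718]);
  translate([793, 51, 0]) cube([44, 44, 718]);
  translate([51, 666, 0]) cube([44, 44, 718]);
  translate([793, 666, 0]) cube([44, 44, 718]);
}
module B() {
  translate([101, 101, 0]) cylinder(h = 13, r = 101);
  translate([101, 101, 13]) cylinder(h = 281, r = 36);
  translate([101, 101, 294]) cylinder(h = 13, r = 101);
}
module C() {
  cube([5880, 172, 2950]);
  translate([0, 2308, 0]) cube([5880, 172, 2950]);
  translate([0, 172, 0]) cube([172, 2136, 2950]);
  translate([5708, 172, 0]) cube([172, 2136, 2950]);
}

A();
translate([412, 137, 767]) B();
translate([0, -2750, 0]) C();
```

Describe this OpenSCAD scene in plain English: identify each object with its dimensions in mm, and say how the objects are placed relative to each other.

A is a rectangular dining table. The top is 888×761×49 mm with its upper surface at z = 767 mm. It stands on four 44×44 mm square legs, each inset 51 mm from the nearest pair of top edges, running from the floor to the underside of the top.

B is a spool: two coaxial disc flanges of radius 101 mm and thickness 13 mm, joined by a core cylinder of radius 36 mm and height 281 mm. The lower flange rests on z = 0 and the three cylinders share a vertical axis.

C is the wall frame of a small rectangular building: four walls, each 2950 mm tall and 172 mm thick, enclosing a footprint 5880 mm (x) by 2480 mm (y) outside-to-outside, with no floor or roof. The front and back walls (the −y and +y sides) span the full width; the two side walls fit between them.

The spool is on top of the table. The house frame is on the floor beside the table on its −y side.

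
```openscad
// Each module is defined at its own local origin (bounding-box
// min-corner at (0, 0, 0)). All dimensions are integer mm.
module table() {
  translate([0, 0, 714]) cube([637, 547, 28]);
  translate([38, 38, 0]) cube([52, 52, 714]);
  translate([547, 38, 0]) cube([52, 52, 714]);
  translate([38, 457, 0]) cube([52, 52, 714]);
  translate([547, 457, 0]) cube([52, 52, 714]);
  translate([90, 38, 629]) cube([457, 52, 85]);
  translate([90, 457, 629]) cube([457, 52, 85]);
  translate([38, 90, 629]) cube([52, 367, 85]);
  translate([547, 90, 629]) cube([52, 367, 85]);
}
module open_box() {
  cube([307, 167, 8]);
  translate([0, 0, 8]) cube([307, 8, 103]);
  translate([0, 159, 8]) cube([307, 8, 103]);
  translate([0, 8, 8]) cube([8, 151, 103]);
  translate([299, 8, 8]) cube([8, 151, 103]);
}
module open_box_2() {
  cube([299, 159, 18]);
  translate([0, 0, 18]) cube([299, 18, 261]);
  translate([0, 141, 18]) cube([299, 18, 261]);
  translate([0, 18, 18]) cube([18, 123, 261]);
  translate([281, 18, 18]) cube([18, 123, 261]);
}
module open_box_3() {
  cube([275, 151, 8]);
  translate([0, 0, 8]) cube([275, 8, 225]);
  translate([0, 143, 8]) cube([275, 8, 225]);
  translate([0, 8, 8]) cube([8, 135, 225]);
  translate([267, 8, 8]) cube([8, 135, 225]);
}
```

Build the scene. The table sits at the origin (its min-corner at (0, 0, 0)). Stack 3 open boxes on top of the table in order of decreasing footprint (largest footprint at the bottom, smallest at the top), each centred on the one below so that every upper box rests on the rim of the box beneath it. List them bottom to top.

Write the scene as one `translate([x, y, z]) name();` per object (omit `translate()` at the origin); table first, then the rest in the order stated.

table();
translate([165, 190, 742]) open_box();
translate([169, 194, 853]) open_box_2();
translate([181, 198, 1132]) open_box_3();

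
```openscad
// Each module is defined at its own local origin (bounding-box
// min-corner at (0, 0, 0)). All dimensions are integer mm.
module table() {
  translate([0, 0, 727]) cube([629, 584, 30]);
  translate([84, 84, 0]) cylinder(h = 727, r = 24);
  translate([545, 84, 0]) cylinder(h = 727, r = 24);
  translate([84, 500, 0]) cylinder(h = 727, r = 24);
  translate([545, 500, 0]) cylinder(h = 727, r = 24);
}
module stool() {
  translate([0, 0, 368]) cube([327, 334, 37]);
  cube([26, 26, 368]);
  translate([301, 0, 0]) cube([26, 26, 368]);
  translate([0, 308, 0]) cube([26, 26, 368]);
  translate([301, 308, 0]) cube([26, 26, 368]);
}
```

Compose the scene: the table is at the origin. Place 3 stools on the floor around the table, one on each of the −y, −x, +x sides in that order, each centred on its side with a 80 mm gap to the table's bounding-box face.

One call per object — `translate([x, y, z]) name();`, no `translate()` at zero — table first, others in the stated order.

table();
translate([151, -414, 0]) stool();
translate([-407, 125, 0]) stool();
translate([709, 125, 0]) stool();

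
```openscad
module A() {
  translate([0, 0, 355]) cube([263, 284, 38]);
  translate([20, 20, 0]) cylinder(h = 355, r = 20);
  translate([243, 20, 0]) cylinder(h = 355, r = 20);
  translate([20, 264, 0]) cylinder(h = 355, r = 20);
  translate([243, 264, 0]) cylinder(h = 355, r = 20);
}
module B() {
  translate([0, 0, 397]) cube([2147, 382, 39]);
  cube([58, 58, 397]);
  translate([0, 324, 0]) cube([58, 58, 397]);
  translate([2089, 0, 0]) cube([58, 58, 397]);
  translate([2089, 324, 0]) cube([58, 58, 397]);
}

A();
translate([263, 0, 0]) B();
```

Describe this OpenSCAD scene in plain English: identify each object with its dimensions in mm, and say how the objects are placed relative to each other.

A is a simple wooden stool: a rectangular seat 263 mm (x) by 284 mm (y), 38 mm thick, top face at z = 393 mm, on four round legs, each 40 mm in diameter. The legs rest on z = 0, each leg's axis is inset half a diameter from the nearest pair of seat edges (so the leg's bounding box is flush with the corner).

B is a bench: a 2147×382 mm seat slab, 39 mm thick, top at z = 436 mm, on four 58×58 mm square legs flush with the seat corners and standing on z = 0.

The bench is against the stool's +x side, with their −y faces flush.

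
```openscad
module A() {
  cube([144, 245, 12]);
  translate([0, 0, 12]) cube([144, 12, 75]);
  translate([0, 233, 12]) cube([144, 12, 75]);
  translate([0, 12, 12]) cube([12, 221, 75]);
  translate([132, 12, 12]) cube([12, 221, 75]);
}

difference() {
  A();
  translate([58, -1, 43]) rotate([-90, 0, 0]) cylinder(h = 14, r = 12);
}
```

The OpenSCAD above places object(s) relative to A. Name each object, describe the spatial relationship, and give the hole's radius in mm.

A is an open box. The open box has a circular hole through its front wall. The hole's radius is 12 mm.

The subtracted cylinder has r = 12 mm.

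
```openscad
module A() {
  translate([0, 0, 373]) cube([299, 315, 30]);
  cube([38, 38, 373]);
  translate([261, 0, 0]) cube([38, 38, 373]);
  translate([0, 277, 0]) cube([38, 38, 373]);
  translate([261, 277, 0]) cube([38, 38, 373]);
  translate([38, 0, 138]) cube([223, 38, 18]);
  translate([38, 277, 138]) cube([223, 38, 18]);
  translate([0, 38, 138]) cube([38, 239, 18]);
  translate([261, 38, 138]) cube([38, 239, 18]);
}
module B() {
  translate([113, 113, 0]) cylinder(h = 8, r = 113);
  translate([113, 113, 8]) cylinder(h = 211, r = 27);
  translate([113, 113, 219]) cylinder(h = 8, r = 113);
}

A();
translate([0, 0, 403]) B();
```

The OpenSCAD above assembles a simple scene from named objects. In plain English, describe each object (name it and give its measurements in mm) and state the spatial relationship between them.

A is a four-legged stool. The seat is 299×315 mm, 30 mm thick, top at z = 403 mm. It stands on four square legs, each 38×38 mm in cross-section, from z = 0 to the seat underside, each flush with a corner of the seat. Four stretchers, 38 mm wide and 18 mm tall, connect adjacent legs with their undersides at z = 138 mm, each running between the inner faces of the legs it joins and aligned with the legs' outer faces on the other axis.

B is a spool: two coaxial disc flanges of radius 113 mm and thickness 8 mm, joined by a core cylinder of radius 27 mm and height 211 mm. The lower flange rests on z = 0 and the three cylinders share a vertical axis.

The spool is on top of the stool.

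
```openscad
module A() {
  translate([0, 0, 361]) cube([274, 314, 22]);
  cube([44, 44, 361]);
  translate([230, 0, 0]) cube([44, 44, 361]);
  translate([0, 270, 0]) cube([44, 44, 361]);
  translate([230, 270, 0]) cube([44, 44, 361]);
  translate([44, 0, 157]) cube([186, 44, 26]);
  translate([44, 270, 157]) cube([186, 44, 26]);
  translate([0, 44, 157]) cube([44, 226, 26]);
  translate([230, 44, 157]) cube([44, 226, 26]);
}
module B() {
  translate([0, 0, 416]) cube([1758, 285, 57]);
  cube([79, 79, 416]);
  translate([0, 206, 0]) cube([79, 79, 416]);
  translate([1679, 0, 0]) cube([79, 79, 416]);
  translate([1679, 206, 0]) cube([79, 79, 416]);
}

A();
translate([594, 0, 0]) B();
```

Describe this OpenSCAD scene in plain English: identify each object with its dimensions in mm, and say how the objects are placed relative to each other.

A is a simple wooden stool: a rectangular seat 274 mm (x) by 314 mm (y), 22 mm thick, top face at z = 383 mm, on four square legs, each 44×44 mm in cross-section. The legs rest on z = 0, each flush with a corner of the seat. Four stretchers, 44 mm wide and 26 mm tall, connect adjacent legs with their undersides at z = 157 mm, each running between the inner faces of the legs it joins and aligned with the legs' outer faces on the other axis.

B is a long wooden bench with a 1758 mm (x) × 285 mm (y) seat, 57 mm thick, its top surface 473 mm above the floor. Four 79 mm square legs at the seat corners, flush with the edges, run from z = 0 to the seat underside.

The bench is on the floor beside the stool on its +x side.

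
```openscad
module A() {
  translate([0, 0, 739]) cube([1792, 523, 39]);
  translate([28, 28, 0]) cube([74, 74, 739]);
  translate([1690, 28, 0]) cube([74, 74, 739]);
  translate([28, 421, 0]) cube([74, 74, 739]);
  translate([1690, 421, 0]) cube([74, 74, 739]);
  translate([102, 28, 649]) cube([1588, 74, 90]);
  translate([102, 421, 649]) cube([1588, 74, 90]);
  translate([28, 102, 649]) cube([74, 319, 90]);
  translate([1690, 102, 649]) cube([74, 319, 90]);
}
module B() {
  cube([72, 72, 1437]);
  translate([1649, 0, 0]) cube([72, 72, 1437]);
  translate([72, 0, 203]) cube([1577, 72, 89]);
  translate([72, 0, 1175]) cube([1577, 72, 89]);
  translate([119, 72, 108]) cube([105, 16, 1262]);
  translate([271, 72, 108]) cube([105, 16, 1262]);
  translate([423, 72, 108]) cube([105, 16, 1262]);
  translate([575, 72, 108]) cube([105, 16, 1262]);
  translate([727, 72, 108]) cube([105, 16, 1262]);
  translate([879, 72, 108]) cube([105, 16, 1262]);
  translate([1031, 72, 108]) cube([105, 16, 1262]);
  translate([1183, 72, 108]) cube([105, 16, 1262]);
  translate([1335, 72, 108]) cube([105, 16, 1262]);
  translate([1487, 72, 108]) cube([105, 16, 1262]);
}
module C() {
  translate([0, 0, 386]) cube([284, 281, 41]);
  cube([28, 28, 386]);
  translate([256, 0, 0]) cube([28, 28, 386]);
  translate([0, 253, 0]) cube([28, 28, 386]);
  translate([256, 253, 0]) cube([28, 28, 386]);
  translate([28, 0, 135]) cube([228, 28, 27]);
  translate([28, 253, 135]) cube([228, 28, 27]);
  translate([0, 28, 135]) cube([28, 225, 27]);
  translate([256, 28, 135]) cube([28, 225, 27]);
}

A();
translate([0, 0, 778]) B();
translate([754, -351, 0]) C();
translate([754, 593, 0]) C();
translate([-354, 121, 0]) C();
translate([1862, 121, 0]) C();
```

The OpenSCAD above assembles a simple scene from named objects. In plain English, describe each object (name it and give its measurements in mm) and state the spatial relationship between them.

A is a table with a 1792×523 mm rectangular top, 39 mm thick, top surface at z = 778 mm, supported by four 74×74 mm square legs, each inset 28 mm from the nearest pair of top edges, running from the floor. Four apron rails, 74 mm thick and 90 mm tall, run between adjacent legs with their top edges flush with the underside of the top and their outer faces flush with the legs' outer faces.

B is a fence section. Two 72×72 mm posts, 1437 mm tall, stand on the floor with a clear span of 1577 mm between their inner faces. Two horizontal rails of 72×89 mm section span the gap between the posts with their undersides at z = 203 mm and z = 1175 mm, flush with the posts' −y face. 10 pickets, each 105 mm wide, 16 mm thick and 1262 mm tall, are fixed to the +y face of the rails with their bottoms at z = 108 mm, evenly spaced across the span with equal gaps (rounded down to the nearest mm) at the −x end and between each pair — any rounding remainder accumulates at the +x end.

C is a simple wooden stool: a rectangular seat 284 mm (x) by 281 mm (y), 41 mm thick, top face at z = 427 mm, on four square legs, each 28×28 mm in cross-section. The legs rest on z = 0, each flush with a corner of the seat. Four stretchers, 28 mm wide and 27 mm tall, connect adjacent legs with their undersides at z = 135 mm, each running between the inner faces of the legs it joins and aligned with the legs' outer faces on the other axis.

The fence section is on top of the table. Four stools sit around the table at the −y, +y, −x, +x sides.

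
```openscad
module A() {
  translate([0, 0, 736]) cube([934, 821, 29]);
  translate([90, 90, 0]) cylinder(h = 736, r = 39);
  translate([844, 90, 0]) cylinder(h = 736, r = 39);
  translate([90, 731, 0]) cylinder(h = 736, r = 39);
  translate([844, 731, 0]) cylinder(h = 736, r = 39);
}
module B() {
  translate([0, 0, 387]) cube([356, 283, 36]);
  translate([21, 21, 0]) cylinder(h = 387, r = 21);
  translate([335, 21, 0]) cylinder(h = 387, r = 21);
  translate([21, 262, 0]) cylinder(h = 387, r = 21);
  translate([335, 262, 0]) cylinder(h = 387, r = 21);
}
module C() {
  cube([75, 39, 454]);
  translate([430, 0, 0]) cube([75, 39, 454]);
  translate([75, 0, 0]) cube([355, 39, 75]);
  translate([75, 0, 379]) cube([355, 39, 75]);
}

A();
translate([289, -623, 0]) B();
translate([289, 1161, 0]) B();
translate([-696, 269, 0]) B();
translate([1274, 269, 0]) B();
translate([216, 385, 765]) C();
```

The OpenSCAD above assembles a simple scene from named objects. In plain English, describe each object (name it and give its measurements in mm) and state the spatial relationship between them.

A is a table: top 934 mm (x) × 821 mm (y), 29 mm thick, upper face at z = 765 mm, on four round legs of 78 mm diameter, each leg's bounding box inset 51 mm from the nearest pair of top edges, running from z = 0 to the bottom of the top.

B is a simple wooden stool: a rectangular seat 356 mm (x) by 283 mm (y), 36 mm thick, top face at z = 423 mm, on four round legs, each 42 mm in diameter. The legs rest on z = 0, each leg's axis is inset half a diameter from the nearest pair of seat edges (so the leg's bounding box is flush with the corner).

C is a rectangular picture frame lying in the x–z plane (depth along y). The opening is 355 mm wide (x) by 304 mm tall (z), surrounded by a border 75 mm wide on all four sides. The frame is 39 mm deep and is made of two full-height vertical stiles with two horizontal rails fitted between them.

Four stools sit around the table at the −y, +y, −x, +x sides. The picture frame is on top of the table.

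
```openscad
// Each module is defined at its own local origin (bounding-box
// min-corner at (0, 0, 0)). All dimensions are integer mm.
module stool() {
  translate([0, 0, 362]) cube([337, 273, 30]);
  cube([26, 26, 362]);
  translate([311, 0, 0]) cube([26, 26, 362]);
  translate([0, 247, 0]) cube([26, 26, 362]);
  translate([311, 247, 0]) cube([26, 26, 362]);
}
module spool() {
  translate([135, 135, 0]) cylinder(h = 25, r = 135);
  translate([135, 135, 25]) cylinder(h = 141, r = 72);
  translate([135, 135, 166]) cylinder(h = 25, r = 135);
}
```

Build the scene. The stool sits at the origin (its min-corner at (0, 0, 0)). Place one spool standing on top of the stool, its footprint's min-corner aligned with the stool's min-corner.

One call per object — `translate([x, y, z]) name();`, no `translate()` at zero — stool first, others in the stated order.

stool();
translate([0, 0, 392]) spool();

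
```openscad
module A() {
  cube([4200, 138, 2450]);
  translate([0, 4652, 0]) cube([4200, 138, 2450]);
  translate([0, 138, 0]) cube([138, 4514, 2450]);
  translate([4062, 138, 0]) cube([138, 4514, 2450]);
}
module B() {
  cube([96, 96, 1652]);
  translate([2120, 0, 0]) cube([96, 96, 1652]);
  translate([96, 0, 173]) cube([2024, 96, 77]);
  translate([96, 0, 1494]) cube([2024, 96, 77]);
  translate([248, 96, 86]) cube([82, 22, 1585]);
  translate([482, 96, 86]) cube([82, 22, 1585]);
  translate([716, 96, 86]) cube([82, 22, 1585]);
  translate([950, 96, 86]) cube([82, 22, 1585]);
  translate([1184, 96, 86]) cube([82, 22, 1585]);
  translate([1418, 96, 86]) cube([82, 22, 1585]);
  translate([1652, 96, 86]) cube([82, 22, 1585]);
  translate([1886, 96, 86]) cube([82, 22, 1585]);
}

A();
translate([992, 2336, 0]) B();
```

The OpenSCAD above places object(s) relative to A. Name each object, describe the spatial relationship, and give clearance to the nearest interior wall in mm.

Clearances: x = 854, y = 2198; minimum 854 mm.

A is a house frame. B is a fence section. The fence section sits inside the house frame, centred. The clearance to the nearest interior wall is 854 mm.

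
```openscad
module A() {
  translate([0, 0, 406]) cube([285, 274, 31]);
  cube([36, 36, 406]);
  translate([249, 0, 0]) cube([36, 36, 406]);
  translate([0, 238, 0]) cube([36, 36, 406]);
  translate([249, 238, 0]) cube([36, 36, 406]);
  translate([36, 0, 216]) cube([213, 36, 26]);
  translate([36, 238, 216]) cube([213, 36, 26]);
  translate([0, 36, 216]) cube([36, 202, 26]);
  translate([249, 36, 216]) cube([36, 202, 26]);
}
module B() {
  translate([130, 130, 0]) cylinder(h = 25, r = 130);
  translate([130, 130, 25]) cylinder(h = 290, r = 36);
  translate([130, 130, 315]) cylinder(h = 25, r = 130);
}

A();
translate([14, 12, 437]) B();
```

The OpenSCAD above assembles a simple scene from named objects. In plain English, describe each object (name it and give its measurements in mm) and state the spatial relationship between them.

A is a simple wooden stool: a rectangular seat 285 mm (x) by 274 mm (y), 31 mm thick, top face at z = 437 mm, on four square legs, each 36×36 mm in cross-section. The legs rest on z = 0, each flush with a corner of the seat. Four stretchers, 36 mm wide and 26 mm tall, connect adjacent legs with their undersides at z = 216 mm, each running between the inner faces of the legs it joins and aligned with the legs' outer faces on the other axis.

B is a spool: two coaxial disc flanges of radius 130 mm and thickness 25 mm, joined by a core cylinder of radius 36 mm and height 290 mm. The lower flange rests on z = 0 and the three cylinders share a vertical axis.

The spool is on top of the stool.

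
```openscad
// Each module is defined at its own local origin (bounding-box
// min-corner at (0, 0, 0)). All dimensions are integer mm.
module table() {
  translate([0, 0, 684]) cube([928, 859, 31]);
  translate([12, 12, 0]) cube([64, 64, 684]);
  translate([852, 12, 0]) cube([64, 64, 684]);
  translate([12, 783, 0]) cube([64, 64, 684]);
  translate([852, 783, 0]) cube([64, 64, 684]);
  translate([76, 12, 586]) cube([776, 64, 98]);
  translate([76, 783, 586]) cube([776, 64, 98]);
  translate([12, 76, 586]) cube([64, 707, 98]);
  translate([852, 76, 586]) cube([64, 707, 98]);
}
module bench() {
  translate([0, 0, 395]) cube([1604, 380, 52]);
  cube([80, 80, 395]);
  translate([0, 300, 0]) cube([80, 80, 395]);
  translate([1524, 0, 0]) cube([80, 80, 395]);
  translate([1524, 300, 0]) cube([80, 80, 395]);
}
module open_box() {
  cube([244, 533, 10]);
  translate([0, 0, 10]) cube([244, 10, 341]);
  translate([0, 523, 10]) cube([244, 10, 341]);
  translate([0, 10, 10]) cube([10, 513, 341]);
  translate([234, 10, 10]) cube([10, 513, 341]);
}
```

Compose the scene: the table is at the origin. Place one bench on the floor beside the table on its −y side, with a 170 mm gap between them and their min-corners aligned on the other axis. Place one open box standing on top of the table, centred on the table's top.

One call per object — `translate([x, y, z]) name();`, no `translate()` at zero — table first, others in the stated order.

table();
translate([0, -550, 0]) bench();
translate([342, 163, 715]) open_box();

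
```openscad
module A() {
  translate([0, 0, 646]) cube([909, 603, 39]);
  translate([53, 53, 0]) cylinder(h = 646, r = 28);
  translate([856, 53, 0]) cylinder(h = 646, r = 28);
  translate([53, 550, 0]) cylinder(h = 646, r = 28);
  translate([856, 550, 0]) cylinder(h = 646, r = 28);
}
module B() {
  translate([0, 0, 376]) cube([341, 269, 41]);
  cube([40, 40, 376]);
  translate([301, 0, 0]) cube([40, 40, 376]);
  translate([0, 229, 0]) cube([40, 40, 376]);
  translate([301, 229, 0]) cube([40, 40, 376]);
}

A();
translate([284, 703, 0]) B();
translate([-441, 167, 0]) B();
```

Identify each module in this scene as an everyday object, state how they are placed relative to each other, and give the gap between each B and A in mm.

A is a table. B is a stool. Two stools sit around the table at the +y, −x sides. The gap between each stool and the table is 100 mm.

Each stool's nearest face is 100 mm from the table's bounding box.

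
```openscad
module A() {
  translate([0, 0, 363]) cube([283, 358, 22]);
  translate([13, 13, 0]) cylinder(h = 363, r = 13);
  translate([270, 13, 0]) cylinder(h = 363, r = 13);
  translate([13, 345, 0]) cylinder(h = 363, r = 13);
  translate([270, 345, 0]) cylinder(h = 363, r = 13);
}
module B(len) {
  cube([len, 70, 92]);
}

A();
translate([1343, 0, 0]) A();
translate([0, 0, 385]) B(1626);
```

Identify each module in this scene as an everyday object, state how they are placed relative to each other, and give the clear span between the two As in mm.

Second stool starts at x = 1343; first ends at x = 283; clear span = 1343 − 283 = 1060 mm.

A is a stool. B is a beam. A beam spans the tops of two stools. The clear span between the two stools is 1060 mm.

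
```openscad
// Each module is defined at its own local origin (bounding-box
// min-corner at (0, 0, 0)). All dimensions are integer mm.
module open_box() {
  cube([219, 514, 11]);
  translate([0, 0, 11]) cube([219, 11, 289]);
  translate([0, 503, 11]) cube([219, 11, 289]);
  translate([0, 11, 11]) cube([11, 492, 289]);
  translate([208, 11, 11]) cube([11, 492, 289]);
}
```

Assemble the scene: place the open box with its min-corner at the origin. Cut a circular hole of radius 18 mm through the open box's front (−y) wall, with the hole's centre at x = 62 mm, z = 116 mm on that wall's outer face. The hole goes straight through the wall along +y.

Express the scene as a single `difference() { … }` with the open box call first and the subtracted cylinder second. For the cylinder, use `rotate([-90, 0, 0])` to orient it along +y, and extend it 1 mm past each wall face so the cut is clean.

difference() {
  open_box();
  translate([62, -1, 116]) rotate([-90, 0, 0]) cylinder(h = 13, r = 18);
}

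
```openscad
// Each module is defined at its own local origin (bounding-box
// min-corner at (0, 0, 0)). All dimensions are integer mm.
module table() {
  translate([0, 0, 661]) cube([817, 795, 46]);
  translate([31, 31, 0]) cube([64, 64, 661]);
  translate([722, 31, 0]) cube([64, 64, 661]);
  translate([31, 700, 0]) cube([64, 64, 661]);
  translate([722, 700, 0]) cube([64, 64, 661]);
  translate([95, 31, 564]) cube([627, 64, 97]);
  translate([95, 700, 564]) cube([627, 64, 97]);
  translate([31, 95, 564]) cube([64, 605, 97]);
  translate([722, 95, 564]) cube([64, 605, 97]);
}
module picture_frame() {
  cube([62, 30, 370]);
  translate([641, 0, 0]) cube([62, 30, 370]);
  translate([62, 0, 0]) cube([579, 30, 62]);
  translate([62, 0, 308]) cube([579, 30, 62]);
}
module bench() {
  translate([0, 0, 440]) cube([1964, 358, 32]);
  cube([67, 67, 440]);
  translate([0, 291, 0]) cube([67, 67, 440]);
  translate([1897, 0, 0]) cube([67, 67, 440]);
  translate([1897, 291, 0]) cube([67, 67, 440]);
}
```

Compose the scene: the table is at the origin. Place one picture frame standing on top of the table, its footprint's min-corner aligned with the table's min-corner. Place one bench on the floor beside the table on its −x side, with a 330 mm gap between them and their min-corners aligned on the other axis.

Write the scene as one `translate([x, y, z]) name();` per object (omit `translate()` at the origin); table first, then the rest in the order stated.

table();
translate([0, 0, 707]) picture_frame();
translate([-2294, 0, 0]) bench();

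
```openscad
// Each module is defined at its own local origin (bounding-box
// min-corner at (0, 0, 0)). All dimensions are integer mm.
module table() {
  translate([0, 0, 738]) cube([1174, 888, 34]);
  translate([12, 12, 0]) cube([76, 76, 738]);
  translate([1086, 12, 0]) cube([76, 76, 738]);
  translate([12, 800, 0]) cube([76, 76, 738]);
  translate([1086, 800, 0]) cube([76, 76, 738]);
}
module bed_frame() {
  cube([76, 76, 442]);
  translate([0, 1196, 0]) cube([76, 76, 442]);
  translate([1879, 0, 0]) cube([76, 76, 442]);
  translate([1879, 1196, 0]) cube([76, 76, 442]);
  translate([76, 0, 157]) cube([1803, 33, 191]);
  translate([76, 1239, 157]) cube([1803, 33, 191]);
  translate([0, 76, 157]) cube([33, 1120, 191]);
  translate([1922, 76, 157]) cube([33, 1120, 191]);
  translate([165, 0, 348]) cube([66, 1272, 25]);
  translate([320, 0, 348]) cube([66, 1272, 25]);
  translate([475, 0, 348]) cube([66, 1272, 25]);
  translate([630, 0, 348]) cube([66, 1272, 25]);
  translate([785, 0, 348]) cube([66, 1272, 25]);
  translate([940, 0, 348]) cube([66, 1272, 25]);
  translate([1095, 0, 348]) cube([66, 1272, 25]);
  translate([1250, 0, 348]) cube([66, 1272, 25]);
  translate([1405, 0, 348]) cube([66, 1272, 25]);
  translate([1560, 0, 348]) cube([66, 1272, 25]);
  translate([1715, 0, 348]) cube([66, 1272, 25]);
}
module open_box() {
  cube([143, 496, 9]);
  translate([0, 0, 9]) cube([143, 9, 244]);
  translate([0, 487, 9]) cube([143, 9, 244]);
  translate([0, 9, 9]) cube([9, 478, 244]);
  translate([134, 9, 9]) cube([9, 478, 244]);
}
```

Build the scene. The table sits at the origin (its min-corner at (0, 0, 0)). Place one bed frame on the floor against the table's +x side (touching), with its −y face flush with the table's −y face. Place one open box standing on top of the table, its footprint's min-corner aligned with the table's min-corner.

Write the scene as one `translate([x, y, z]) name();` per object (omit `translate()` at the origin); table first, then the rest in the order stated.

table();
translate([1174, 0, 0]) bed_frame();
translate([0, 0, 772]) open_box();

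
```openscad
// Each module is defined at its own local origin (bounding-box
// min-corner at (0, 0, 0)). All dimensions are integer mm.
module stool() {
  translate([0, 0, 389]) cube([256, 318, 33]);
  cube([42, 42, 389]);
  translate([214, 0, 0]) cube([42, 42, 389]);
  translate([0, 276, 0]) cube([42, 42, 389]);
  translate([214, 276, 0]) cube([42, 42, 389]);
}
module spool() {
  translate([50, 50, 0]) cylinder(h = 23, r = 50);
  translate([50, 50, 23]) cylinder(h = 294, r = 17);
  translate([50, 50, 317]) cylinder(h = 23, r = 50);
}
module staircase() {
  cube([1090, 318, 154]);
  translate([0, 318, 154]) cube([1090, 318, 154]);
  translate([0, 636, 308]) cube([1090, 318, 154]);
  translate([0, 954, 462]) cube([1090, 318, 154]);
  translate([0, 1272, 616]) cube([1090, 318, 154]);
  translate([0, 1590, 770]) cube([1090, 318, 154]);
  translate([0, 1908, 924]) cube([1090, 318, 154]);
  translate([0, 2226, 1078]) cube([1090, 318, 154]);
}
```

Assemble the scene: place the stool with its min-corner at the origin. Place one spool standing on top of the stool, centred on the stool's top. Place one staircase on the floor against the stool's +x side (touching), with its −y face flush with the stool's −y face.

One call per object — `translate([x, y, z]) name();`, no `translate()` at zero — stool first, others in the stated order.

stool();
translate([78, 109, 422]) spool();
translate([256, 0, 0]) staircase();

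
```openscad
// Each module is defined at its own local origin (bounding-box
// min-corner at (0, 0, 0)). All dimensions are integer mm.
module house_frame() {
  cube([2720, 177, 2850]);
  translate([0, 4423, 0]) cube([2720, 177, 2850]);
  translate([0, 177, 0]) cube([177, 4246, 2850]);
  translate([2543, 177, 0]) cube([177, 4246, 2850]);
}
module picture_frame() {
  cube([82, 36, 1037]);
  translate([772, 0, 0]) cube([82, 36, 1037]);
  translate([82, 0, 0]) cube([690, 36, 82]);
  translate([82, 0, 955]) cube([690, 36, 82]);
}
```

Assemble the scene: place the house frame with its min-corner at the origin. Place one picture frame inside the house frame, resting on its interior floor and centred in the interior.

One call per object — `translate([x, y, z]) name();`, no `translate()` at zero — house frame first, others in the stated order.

house_frame();
translate([933, 2282, 0]) picture_frame();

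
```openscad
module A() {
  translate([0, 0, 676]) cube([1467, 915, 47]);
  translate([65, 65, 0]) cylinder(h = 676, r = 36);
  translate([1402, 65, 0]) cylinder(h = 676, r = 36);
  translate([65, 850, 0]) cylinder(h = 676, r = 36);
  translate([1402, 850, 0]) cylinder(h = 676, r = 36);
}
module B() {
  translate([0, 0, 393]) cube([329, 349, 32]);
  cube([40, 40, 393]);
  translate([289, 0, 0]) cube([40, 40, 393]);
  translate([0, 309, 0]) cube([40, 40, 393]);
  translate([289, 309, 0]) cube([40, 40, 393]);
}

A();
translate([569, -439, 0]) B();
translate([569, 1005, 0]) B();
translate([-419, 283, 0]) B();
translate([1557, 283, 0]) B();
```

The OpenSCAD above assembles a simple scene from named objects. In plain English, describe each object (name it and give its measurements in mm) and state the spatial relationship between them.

A is a rectangular dining table. The top is 1467×915×47 mm with its upper surface at z = 723 mm. It stands on four round legs of 72 mm diameter, each leg's bounding box inset 29 mm from the nearest pair of top edges, running from the floor to the underside of the top.

B is a simple wooden stool: a rectangular seat 329 mm (x) by 349 mm (y), 32 mm thick, top face at z = 425 mm, on four square legs, each 40×40 mm in cross-section. The legs rest on z = 0, each flush with a corner of the seat.

Four stools sit around the table at the −y, +y, −x, +x sides.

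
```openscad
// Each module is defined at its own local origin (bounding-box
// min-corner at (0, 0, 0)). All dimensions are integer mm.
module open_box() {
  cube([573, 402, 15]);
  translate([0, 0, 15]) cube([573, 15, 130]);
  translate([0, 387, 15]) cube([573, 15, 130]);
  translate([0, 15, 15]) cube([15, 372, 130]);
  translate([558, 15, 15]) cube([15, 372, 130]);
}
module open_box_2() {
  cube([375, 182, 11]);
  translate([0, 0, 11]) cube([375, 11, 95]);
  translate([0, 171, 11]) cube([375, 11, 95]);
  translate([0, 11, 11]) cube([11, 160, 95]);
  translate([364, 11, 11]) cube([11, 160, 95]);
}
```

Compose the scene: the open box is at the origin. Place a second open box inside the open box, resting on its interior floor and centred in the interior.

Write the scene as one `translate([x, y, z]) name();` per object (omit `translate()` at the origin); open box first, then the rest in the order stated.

open_box();
translate([99, 110, 15]) open_box_2();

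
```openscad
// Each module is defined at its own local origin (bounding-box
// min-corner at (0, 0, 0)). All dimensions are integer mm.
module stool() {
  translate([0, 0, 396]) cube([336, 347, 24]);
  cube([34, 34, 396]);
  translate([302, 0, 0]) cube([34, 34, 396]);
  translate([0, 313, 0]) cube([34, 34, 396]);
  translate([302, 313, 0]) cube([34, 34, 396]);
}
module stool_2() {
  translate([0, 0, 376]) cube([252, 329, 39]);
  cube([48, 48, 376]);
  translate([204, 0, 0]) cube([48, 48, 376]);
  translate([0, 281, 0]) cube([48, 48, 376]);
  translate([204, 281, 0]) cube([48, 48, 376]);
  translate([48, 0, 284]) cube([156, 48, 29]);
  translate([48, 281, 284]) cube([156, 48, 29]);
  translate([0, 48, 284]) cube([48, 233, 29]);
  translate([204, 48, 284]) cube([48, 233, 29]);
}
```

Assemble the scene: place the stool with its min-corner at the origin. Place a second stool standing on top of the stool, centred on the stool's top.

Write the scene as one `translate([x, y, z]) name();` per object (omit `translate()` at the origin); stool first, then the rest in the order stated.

stool();
translate([42, 9, 420]) stool_2();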